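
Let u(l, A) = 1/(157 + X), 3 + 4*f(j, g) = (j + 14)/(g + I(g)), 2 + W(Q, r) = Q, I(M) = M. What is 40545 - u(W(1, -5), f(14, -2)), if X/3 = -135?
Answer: 10055161/248 ≈ 40545.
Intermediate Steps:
X = -405 (X = 3*(-135) = -405)
W(Q, r) = -2 + Q
f(j, g) = -¾ + (14 + j)/(8*g) (f(j, g) = -¾ + ((j + 14)/(g + g))/4 = -¾ + ((14 + j)/((2*g)))/4 = -¾ + ((14 + j)*(1/(2*g)))/4 = -¾ + ((14 + j)/(2*g))/4 = -¾ + (14 + j)/(8*g))
u(l, A) = -1/248 (u(l, A) = 1/(157 - 405) = 1/(-248) = -1/248)
40545 - u(W(1, -5), f(14, -2)) = 40545 - 1*(-1/248) = 40545 + 1/248 = 10055161/248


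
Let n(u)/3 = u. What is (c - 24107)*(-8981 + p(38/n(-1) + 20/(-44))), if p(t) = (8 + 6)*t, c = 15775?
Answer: 2519888420/33 ≈ 7.6360e+7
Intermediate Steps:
n(u) = 3*u
p(t) = 14*t
(c - 24107)*(-8981 + p(38/n(-1) + 20/(-44))) = (15775 - 24107)*(-8981 + 14*(38/((3*(-1))) + 20/(-44))) = -8332*(-8981 + 14*(38/(-3) + 20*(-1/44))) = -8332*(-8981 + 14*(38*(-⅓) - 5/11)) = -8332*(-8981 + 14*(-38/3 - 5/11)) = -8332*(-8981 + 14*(-433/33)) = -8332*(-8981 - 6062/33) = -8332*(-302435/33) = 2519888420/33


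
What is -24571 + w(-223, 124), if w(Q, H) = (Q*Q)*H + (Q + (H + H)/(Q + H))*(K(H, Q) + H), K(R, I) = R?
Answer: 602504075/99 ≈ 6.0859e+6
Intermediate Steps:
w(Q, H) = H*Q² + 2*H*(Q + 2*H/(H + Q)) (w(Q, H) = (Q*Q)*H + (Q + (H + H)/(Q + H))*(H + H) = Q²*H + (Q + (2*H)/(H + Q))*(2*H) = H*Q² + (Q + 2*H/(H + Q))*(2*H) = H*Q² + 2*H*(Q + 2*H/(H + Q)))
-24571 + w(-223, 124) = -24571 + 124*((-223)³ + 2*(-223)² + 4*124 + 124*(-223)² + 2*124*(-223))/(124 - 223) = -24571 + 124*(-11089567 + 2*49729 + 496 + 124*49729 - 55304)/(-99) = -24571 + 124*(-1/99)*(-11089567 + 99458 + 496 + 6166396 - 55304) = -24571 + 124*(-1/99)*(-4878521) = -24571 + 604936604/99 = 602504075/99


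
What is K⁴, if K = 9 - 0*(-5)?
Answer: 6561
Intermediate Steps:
K = 9 (K = 9 - 1*0 = 9 + 0 = 9)
K⁴ = 9⁴ = 6561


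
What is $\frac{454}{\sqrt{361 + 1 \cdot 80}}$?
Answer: $\frac{454}{21} \approx 21.619$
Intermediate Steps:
$\frac{454}{\sqrt{361 + 1 \cdot 80}} = \frac{454}{\sqrt{361 + 80}} = \frac{454}{\sqrt{441}} = \frac{454}{21}$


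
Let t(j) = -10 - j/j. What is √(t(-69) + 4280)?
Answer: √4269 ≈ 65.338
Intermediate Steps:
t(j) = -11 (t(j) = -10 - 1*1 = -10 - 1 = -11)
√(t(-69) + 4280) = √(-11 + 4280) = √4269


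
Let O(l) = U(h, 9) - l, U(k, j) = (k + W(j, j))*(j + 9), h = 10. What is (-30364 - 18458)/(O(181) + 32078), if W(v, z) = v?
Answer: -474/313 ≈ -1.5144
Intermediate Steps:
U(k, j) = (9 + j)*(j + k) (U(k, j) = (k + j)*(j + 9) = (j + k)*(9 + j) = (9 + j)*(j + k))
O(l) = 342 - l (O(l) = (9**2 + 9*9 + 9*10 + 9*10) - l = (81 + 81 + 90 + 90) - l = 342 - l)
(-30364 - 18458)/(O(181) + 32078) = (-30364 - 18458)/((342 - 1*181) + 32078) = -48822/((342 - 181) + 32078) = -48822/(161 + 32078) = -48822/32239 = -48822*1/32239 = -474/313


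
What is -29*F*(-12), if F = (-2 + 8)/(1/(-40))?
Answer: -83520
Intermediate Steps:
F = -240 (F = 6/(-1/40) = 6*(-40) = -240)
-29*F*(-12) = -29*(-240)*(-12) = 6960*(-12) = -83520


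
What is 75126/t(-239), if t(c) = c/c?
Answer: 75126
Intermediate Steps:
t(c) = 1
75126/t(-239) = 75126/1 = 75126*1 = 75126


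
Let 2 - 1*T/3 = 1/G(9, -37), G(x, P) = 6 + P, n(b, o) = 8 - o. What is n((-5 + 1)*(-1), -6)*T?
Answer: 2646/31 ≈ 85.355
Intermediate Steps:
T = 189/31 (T = 6 - 3/(6 - 37) = 6 - 3/(-31) = 6 - 3*(-1/31) = 6 + 3/31 = 189/31 ≈ 6.0968)
n((-5 + 1)*(-1), -6)*T = (8 - 1*(-6))*(189/31) = (8 + 6)*(189/31) = 14*(189/31) = 2646/31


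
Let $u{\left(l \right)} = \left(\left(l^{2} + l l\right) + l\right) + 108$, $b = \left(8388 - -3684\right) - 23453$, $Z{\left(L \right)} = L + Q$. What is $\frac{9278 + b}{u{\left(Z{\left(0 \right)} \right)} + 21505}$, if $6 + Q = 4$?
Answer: $- \frac{2103}{21619} \approx -0.097275$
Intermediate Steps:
$Q = -2$ ($Q = -6 + 4 = -2$)
$Z{\left(L \right)} = -2 + L$ ($Z{\left(L \right)} = L - 2 = -2 + L$)
$b = -11381$ ($b = \left(8388 + 3684\right) - 23453 = 12072 - 23453 = -11381$)
$u{\left(l \right)} = 108 + l + 2 l^{2}$ ($u{\left(l \right)} = \left(\left(l^{2} + l^{2}\right) + l\right) + 108 = \left(2 l^{2} + l\right) + 108 = \left(l + 2 l^{2}\right) + 108 = 108 + l + 2 l^{2}$)
$\frac{9278 + b}{u{\left(Z{\left(0 \right)} \right)} + 21505} = \frac{9278 - 11381}{\left(108 + \left(-2 + 0\right) + 2 \left(-2 + 0\right)^{2}\right) + 21505} = - \frac{2103}{\left(108 - 2 + 2 \left(-2\right)^{2}\right) + 21505} = - \frac{2103}{\left(108 - 2 + 2 \cdot 4\right) + 21505} = - \frac{2103}{\left(108 - 2 + 8\right) + 21505} = - \frac{2103}{114 + 21505} = - \frac{2103}{21619}$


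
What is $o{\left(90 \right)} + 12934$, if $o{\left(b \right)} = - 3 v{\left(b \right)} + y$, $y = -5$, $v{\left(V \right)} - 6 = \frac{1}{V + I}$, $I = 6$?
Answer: $\frac{413151}{32} \approx 12911.0$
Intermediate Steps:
$v{\left(V \right)} = 6 + \frac{1}{6 + V}$ ($v{\left(V \right)} = 6 + \frac{1}{V + 6} = 6 + \frac{1}{6 + V}$)
$o{\left(b \right)} = -5 - \frac{3 \left(37 + 6 b\right)}{6 + b}$ ($o{\left(b \right)} = - 3 \frac{37 + 6 b}{6 + b} - 5 = - \frac{3 \left(37 + 6 b\right)}{6 + b} - 5 = -5 - \frac{3 \left(37 + 6 b\right)}{6 + b}$)
$o{\left(90 \right)} + 12934 = \frac{-141 - 2070}{6 + 90} + 12934 = \frac{-141 - 2070}{96} + 12934 = \frac{1}{96} \left(-2211\right) + 12934 = - \frac{737}{32} + 12934 = \frac{413151}{32}$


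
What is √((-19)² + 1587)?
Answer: 2*√487 ≈ 44.136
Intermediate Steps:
√((-19)² + 1587) = √(361 + 1587) = √1948 = 2*√487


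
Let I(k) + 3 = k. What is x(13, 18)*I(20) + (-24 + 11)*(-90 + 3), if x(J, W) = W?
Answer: 1437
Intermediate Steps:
I(k) = -3 + k
x(13, 18)*I(20) + (-24 + 11)*(-90 + 3) = 18*(-3 + 20) + (-24 + 11)*(-90 + 3) = 18*17 - 13*(-87) = 306 + 1131 = 1437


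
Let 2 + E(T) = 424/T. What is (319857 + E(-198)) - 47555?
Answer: 26957488/99 ≈ 2.7230e+5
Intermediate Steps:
E(T) = -2 + 424/T
(319857 + E(-198)) - 47555 = (319857 + (-2 + 424/(-198))) - 47555 = (319857 + (-2 + 424*(-1/198))) - 47555 = (319857 + (-2 - 212/99)) - 47555 = (319857 - 410/99) - 47555 = 31665433/99 - 47555 = 26957488/99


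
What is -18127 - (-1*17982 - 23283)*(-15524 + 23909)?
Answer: 345988898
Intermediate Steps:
-18127 - (-1*17982 - 23283)*(-15524 + 23909) = -18127 - (-17982 - 23283)*8385 = -18127 - (-41265)*8385 = -18127 - 1*(-346007025) = -18127 + 346007025 = 345988898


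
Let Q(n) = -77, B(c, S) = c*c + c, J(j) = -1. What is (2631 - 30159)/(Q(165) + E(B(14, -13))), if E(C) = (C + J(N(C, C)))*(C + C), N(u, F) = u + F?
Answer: -27528/87703 ≈ -0.31388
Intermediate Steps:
N(u, F) = F + u
B(c, S) = c + c**2 (B(c, S) = c**2 + c = c + c**2)
E(C) = 2*C*(-1 + C) (E(C) = (C - 1)*(C + C) = (-1 + C)*(2*C) = 2*C*(-1 + C))
(2631 - 30159)/(Q(165) + E(B(14, -13))) = (2631 - 30159)/(-77 + 2*(14*(1 + 14))*(-1 + 14*(1 + 14))) = -27528/(-77 + 2*(14*15)*(-1 + 14*15)) = -27528/(-77 + 2*210*(-1 + 210)) = -27528/(-77 + 2*210*209) = -27528/(-77 + 87780) = -27528/87703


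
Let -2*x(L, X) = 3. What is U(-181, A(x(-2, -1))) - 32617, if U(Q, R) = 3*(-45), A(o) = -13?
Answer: -32752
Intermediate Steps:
x(L, X) = -3/2 (x(L, X) = -½*3 = -3/2)
U(Q, R) = -135
U(-181, A(x(-2, -1))) - 32617 = -135 - 32617 = -32752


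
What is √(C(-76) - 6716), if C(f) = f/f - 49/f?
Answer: 93*I*√1121/38 ≈ 81.941*I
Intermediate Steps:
C(f) = 1 - 49/f
√(C(-76) - 6716) = √((-49 - 76)/(-76) - 6716) = √(-1/76*(-125) - 6716) = √(125/76 - 6716) = √(-510291/76) = 93*I*√1121/38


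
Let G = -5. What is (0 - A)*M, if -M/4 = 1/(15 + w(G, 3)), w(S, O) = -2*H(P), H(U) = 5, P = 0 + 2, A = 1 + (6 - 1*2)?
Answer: 4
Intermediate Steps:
A = 5 (A = 1 + (6 - 2) = 1 + 4 = 5)
P = 2
w(S, O) = -10 (w(S, O) = -2*5 = -10)
M = -4/5 (M = -4/(15 - 10) = -4/5 ≈ -0.80000)
(0 - A)*M = (0 - 1*5)*(-4/5) = (0 - 5)*(-4/5) = -5*(-4/5) = 4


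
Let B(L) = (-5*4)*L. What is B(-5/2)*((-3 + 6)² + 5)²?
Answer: 9800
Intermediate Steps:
B(L) = -20*L
B(-5/2)*((-3 + 6)² + 5)² = (-(-100)/2)*((-3 + 6)² + 5)² = (-(-100)/2)*(3² + 5)² = (-20*(-5/2))*(9 + 5)² = 50*14² = 50*196 = 9800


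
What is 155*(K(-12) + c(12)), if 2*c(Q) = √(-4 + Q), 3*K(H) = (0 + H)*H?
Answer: 7440 + 155*√2 ≈ 7659.2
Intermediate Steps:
K(H) = H²/3 (K(H) = ((0 + H)*H)/3 = (H*H)/3 = H²/3)
c(Q) = √(-4 + Q)/2
155*(K(-12) + c(12)) = 155*((⅓)*(-12)² + √(-4 + 12)/2) = 155*((⅓)*144 + √8/2) = 155*(48 + (2*√2)/2) = 155*(48 + √2) = 7440 + 155*√2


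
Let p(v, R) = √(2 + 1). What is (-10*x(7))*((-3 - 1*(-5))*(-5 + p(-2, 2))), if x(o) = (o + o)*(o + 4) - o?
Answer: 14700 - 2940*√3 ≈ 9607.8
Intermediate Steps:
p(v, R) = √3
x(o) = -o + 2*o*(4 + o) (x(o) = (2*o)*(4 + o) - o = 2*o*(4 + o) - o = -o + 2*o*(4 + o))
(-10*x(7))*((-3 - 1*(-5))*(-5 + p(-2, 2))) = (-70*(7 + 2*7))*((-3 - 1*(-5))*(-5 + √3)) = (-70*(7 + 14))*((-3 + 5)*(-5 + √3)) = (-70*21)*(2*(-5 + √3)) = (-10*147)*(-10 + 2*√3) = -1470*(-10 + 2*√3) = 14700 - 2940*√3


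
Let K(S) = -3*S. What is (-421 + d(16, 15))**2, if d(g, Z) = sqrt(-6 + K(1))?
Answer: 177232 - 2526*I ≈ 1.7723e+5 - 2526.0*I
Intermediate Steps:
d(g, Z) = 3*I (d(g, Z) = sqrt(-6 - 3*1) = sqrt(-6 - 3) = sqrt(-9) = 3*I)
(-421 + d(16, 15))**2 = (-421 + 3*I)**2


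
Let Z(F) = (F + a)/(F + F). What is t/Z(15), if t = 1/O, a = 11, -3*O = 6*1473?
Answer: -5/12766 ≈ -0.00039167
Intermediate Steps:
O = -2946 (O = -2*1473 = -⅓*8838 = -2946)
Z(F) = (11 + F)/(2*F) (Z(F) = (F + 11)/(F + F) = (11 + F)/((2*F)) = (11 + F)*(1/(2*F)) = (11 + F)/(2*F))
t = -1/2946 (t = 1/(-2946) = -1/2946 ≈ -0.00033944)
t/Z(15) = -30/(11 + 15)/2946 = -1/(2946*((½)*(1/15)*26)) = -1/(2946*13/15) = -1/2946*15/13 = -5/12766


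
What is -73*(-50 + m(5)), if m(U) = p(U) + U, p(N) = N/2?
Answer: 6205/2 ≈ 3102.5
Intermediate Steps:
p(N) = N/2 (p(N) = N*(½) = N/2)
m(U) = 3*U/2 (m(U) = U/2 + U = 3*U/2)
-73*(-50 + m(5)) = -73*(-50 + (3/2)*5) = -73*(-50 + 15/2) = -73*(-85/2) = 6205/2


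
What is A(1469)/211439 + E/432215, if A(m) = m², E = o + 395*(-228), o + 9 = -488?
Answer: 913555832092/91387107385 ≈ 9.9966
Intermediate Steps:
o = -497 (o = -9 - 488 = -497)
E = -90557 (E = -497 + 395*(-228) = -497 - 90060 = -90557)
A(1469)/211439 + E/432215 = 1469²/211439 - 90557/432215 = 2157961*(1/211439) - 90557*1/432215 = 2157961/211439 - 90557/432215 = 913555832092/91387107385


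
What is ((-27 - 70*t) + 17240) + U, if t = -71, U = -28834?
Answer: -6651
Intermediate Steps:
((-27 - 70*t) + 17240) + U = ((-27 - 70*(-71)) + 17240) - 28834 = ((-27 + 4970) + 17240) - 28834 = (4943 + 17240) - 28834 = 22183 - 28834 = -6651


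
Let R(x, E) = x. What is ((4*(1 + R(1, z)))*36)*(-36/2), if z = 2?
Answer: -5184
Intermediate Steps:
((4*(1 + R(1, z)))*36)*(-36/2) = ((4*(1 + 1))*36)*(-36/2) = ((4*2)*36)*(-36*½) = (8*36)*(-18) = 288*(-18) = -5184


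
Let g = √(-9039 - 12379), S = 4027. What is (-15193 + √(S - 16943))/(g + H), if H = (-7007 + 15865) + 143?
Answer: -(15193 - 2*I*√3229)/(9001 + I*√21418) ≈ -1.6873 + 0.04006*I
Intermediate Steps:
H = 9001 (H = 8858 + 143 = 9001)
g = I*√21418 (g = √(-21418) = I*√21418 ≈ 146.35*I)
(-15193 + √(S - 16943))/(g + H) = (-15193 + √(4027 - 16943))/(I*√21418 + 9001) = (-15193 + √(-12916))/(9001 + I*√21418) = (-15193 + 2*I*√3229)/(9001 + I*√21418)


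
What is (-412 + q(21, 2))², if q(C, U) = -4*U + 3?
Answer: 173889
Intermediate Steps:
q(C, U) = 3 - 4*U
(-412 + q(21, 2))² = (-412 + (3 - 4*2))² = (-412 + (3 - 8))² = (-412 - 5)² = (-417)² = 173889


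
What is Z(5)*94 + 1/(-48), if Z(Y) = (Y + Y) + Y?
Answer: 67679/48 ≈ 1410.0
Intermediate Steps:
Z(Y) = 3*Y (Z(Y) = 2*Y + Y = 3*Y)
Z(5)*94 + 1/(-48) = (3*5)*94 + 1/(-48) = 15*94 - 1/48 = 1410 - 1/48 = 67679/48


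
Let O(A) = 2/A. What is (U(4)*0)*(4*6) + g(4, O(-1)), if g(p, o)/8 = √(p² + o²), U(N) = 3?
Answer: 16*√5 ≈ 35.777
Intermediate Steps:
g(p, o) = 8*√(o² + p²) (g(p, o) = 8*√(p² + o²) = 8*√(o² + p²))
(U(4)*0)*(4*6) + g(4, O(-1)) = (3*0)*(4*6) + 8*√((2/(-1))² + 4²) = 0*24 + 8*√((2*(-1))² + 16) = 0 + 8*√((-2)² + 16) = 0 + 8*√(4 + 16) = 0 + 8*√20 = 0 + 8*(2*√5) = 0 + 16*√5 = 16*√5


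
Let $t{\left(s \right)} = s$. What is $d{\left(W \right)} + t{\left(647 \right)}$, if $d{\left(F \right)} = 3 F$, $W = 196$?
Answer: $1235$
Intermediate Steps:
$d{\left(W \right)} + t{\left(647 \right)} = 3 \cdot 196 + 647 = 588 + 647 = 1235$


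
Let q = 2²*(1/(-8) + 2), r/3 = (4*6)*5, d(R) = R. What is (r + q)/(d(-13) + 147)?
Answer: 735/268 ≈ 2.7425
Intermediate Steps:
r = 360 (r = 3*((4*6)*5) = 3*(24*5) = 3*120 = 360)
q = 15/2 (q = 4*(-⅛ + 2) = 4*(15/8) = 15/2 ≈ 7.5000)
(r + q)/(d(-13) + 147) = (360 + 15/2)/(-13 + 147) = (735/2)/134 = (735/2)*(1/134) = 735/268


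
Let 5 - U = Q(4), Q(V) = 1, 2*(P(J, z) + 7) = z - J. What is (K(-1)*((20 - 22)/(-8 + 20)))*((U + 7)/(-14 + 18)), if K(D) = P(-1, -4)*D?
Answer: -187/48 ≈ -3.8958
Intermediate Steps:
P(J, z) = -7 + z/2 - J/2 (P(J, z) = -7 + (z - J)/2 = -7 + (z/2 - J/2) = -7 + z/2 - J/2)
U = 4 (U = 5 - 1*1 = 5 - 1 = 4)
K(D) = -17*D/2 (K(D) = (-7 + (1/2)*(-4) - 1/2*(-1))*D = (-7 - 2 + 1/2)*D = -17*D/2)
(K(-1)*((20 - 22)/(-8 + 20)))*((U + 7)/(-14 + 18)) = ((-17/2*(-1))*((20 - 22)/(-8 + 20)))*((4 + 7)/(-14 + 18)) = (17*(-2/12)/2)*(11/4) = (17*(-2*1/12)/2)*(11*(1/4)) = ((17/2)*(-1/6))*(11/4) = -17/12*11/4 = -187/48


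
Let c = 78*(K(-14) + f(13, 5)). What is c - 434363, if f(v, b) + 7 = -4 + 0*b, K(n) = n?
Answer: -436313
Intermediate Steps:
f(v, b) = -11 (f(v, b) = -7 + (-4 + 0*b) = -7 + (-4 + 0) = -7 - 4 = -11)
c = -1950 (c = 78*(-14 - 11) = 78*(-25) = -1950)
c - 434363 = -1950 - 434363 = -436313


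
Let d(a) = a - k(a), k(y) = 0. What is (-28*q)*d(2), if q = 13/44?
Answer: -182/11 ≈ -16.545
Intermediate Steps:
d(a) = a (d(a) = a - 1*0 = a + 0 = a)
q = 13/44 (q = 13*(1/44) = 13/44 ≈ 0.29545)
(-28*q)*d(2) = -28*13/44*2 = -91/11*2 = -182/11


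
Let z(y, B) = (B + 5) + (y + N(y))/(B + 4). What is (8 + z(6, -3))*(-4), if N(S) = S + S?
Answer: -112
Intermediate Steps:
N(S) = 2*S
z(y, B) = 5 + B + 3*y/(4 + B) (z(y, B) = (B + 5) + (y + 2*y)/(B + 4) = (5 + B) + (3*y)/(4 + B) = (5 + B) + 3*y/(4 + B) = 5 + B + 3*y/(4 + B))
(8 + z(6, -3))*(-4) = (8 + (20 + (-3)² + 3*6 + 9*(-3))/(4 - 3))*(-4) = (8 + (20 + 9 + 18 - 27)/1)*(-4) = (8 + 1*20)*(-4) = (8 + 20)*(-4) = 28*(-4) = -112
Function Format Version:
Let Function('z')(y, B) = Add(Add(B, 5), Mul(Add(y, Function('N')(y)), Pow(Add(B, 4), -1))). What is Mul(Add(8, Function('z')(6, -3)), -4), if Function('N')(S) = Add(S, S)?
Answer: -112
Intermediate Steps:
Function('N')(S) = Mul(2, S)
Function('z')(y, B) = Add(5, B, Mul(3, y, Pow(Add(4, B), -1))) (Function('z')(y, B) = Add(Add(B, 5), Mul(Add(y, Mul(2, y)), Pow(Add(B, 4), -1))) = Add(Add(5, B), Mul(Mul(3, y), Pow(Add(4, B), -1))) = Add(Add(5, B), Mul(3, y, Pow(Add(4, B), -1))) = Add(5, B, Mul(3, y, Pow(Add(4, B), -1))))
Mul(Add(8, Function('z')(6, -3)), -4) = Mul(Add(8, Mul(Pow(Add(4, -3), -1), Add(20, Pow(-3, 2), Mul(3, 6), Mul(9, -3)))), -4) = Mul(Add(8, Mul(Pow(1, -1), Add(20, 9, 18, -27))), -4) = Mul(Add(8, Mul(1, 20)), -4) = Mul(Add(8, 20), -4) = Mul(28, -4) = -112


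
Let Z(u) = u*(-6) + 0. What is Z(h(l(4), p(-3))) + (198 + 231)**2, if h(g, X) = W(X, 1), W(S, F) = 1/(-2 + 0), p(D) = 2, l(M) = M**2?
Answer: 184044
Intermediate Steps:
W(S, F) = -1/2 (W(S, F) = 1/(-2) = -1/2)
h(g, X) = -1/2
Z(u) = -6*u (Z(u) = -6*u + 0 = -6*u)
Z(h(l(4), p(-3))) + (198 + 231)**2 = -6*(-1/2) + (198 + 231)**2 = 3 + 429**2 = 3 + 184041 = 184044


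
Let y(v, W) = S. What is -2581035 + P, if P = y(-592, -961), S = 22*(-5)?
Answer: -2581145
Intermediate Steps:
S = -110
y(v, W) = -110
P = -110
-2581035 + P = -2581035 - 110 = -2581145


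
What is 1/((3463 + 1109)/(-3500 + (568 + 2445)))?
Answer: -487/4572 ≈ -0.10652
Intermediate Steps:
1/((3463 + 1109)/(-3500 + (568 + 2445))) = 1/(4572/(-3500 + 3013)) = 1/(4572/(-487)) = 1/(4572*(-1/487)) = 1/(-4572/487) = -487/4572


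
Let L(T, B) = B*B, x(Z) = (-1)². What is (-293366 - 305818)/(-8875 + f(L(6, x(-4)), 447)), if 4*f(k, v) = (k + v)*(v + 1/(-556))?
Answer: -83286576/5725243 ≈ -14.547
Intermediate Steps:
x(Z) = 1
L(T, B) = B²
f(k, v) = (-1/556 + v)*(k + v)/4 (f(k, v) = ((k + v)*(v + 1/(-556)))/4 = ((k + v)*(v - 1/556))/4 = ((k + v)*(-1/556 + v))/4 = ((-1/556 + v)*(k + v))/4 = (-1/556 + v)*(k + v)/4)
(-293366 - 305818)/(-8875 + f(L(6, x(-4)), 447)) = (-293366 - 305818)/(-8875 + (-1/2224*1² - 1/2224*447 + (¼)*447² + (¼)*1²*447)) = -599184/(-8875 + (-1/2224*1 - 447/2224 + (¼)*199809 + (¼)*1*447)) = -599184/(-8875 + (-1/2224 - 447/2224 + 199809/4 + 447/4)) = -599184/(-8875 + 6958868/139) = -599184/5725243/139 = -599184*139/5725243 = -83286576/5725243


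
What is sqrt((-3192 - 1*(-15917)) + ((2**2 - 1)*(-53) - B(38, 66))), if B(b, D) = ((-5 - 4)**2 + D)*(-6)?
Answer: 82*sqrt(2) ≈ 115.97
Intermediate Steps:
B(b, D) = -486 - 6*D (B(b, D) = ((-9)**2 + D)*(-6) = (81 + D)*(-6) = -486 - 6*D)
sqrt((-3192 - 1*(-15917)) + ((2**2 - 1)*(-53) - B(38, 66))) = sqrt((-3192 - 1*(-15917)) + ((2**2 - 1)*(-53) - (-486 - 6*66))) = sqrt((-3192 + 15917) + ((4 - 1)*(-53) - (-486 - 396))) = sqrt(12725 + (3*(-53) - 1*(-882))) = sqrt(12725 + (-159 + 882)) = sqrt(12725 + 723) = sqrt(13448) = 82*sqrt(2)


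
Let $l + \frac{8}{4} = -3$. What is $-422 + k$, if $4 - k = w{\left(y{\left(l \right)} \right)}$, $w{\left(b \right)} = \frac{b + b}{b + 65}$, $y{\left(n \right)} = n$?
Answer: $- \frac{2507}{6} \approx -417.83$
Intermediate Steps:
$l = -5$ ($l = -2 - 3 = -5$)
$w{\left(b \right)} = \frac{2 b}{65 + b}$
$k = \frac{25}{6}$ ($k = 4 - 2 \left(-5\right) \frac{1}{65 - 5} = 4 - 2 \left(-5\right) \frac{1}{60} = 4 - - \frac{1}{6} = 4 + \frac{1}{6} = \frac{25}{6} \approx 4.1667$)
$-422 + k = -422 + \frac{25}{6} = - \frac{2507}{6}$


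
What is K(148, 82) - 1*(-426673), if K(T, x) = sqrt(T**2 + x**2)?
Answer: 426673 + 2*sqrt(7157) ≈ 4.2684e+5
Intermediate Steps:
K(148, 82) - 1*(-426673) = sqrt(148**2 + 82**2) - 1*(-426673) = sqrt(21904 + 6724) + 426673 = sqrt(28628) + 426673 = 2*sqrt(7157) + 426673 = 426673 + 2*sqrt(7157)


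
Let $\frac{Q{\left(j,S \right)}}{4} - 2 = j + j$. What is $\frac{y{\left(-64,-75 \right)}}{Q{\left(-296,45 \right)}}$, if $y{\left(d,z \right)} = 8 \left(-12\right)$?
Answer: $\frac{12}{295} \approx 0.040678$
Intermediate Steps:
$y{\left(d,z \right)} = -96$
$Q{\left(j,S \right)} = 8 + 8 j$ ($Q{\left(j,S \right)} = 8 + 4 \left(j + j\right) = 8 + 4 \cdot 2 j = 8 + 8 j$)
$\frac{y{\left(-64,-75 \right)}}{Q{\left(-296,45 \right)}} = - \frac{96}{8 + 8 \left(-296\right)} = - \frac{96}{8 - 2368} = - \frac{96}{-2360} = \left(-96\right) \left(- \frac{1}{2360}\right) = \frac{12}{295}$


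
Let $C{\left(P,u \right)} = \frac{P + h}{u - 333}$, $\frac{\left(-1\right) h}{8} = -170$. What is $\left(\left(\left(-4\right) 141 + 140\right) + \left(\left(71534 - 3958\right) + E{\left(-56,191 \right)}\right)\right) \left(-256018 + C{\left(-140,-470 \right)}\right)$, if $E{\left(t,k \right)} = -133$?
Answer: $- \frac{13778012247806}{803} \approx -1.7158 \cdot 10^{10}$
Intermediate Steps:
$h = 1360$ ($h = \left(-8\right) \left(-170\right) = 1360$)
$C{\left(P,u \right)} = \frac{1360 + P}{-333 + u}$ ($C{\left(P,u \right)} = \frac{P + 1360}{u - 333} = \frac{1360 + P}{-333 + u}$)
$\left(\left(\left(-4\right) 141 + 140\right) + \left(\left(71534 - 3958\right) + E{\left(-56,191 \right)}\right)\right) \left(-256018 + C{\left(-140,-470 \right)}\right) = \left(\left(\left(-4\right) 141 + 140\right) + \left(\left(71534 - 3958\right) - 133\right)\right) \left(-256018 + \frac{1360 - 140}{-333 - 470}\right) = \left(\left(-564 + 140\right) + \left(67576 - 133\right)\right) \left(-256018 + \frac{1}{-803} \cdot 1220\right) = \left(-424 + 67443\right) \left(-256018 - \frac{1220}{803}\right) = 67019 \left(-256018 - \frac{1220}{803}\right) = 67019 \left(- \frac{205583674}{803}\right) = - \frac{13778012247806}{803}$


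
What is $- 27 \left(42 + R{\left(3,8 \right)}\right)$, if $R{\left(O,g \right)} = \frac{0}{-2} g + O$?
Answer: $-1215$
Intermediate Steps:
$R{\left(O,g \right)} = O$ ($R{\left(O,g \right)} = 0 \left(- \frac{1}{2}\right) g + O = 0 g + O = 0 + O = O$)
$- 27 \left(42 + R{\left(3,8 \right)}\right) = - 27 \left(42 + 3\right) = \left(-27\right) 45 = -1215$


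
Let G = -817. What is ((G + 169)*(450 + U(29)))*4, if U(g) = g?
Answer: -1241568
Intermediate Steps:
((G + 169)*(450 + U(29)))*4 = ((-817 + 169)*(450 + 29))*4 = -648*479*4 = -310392*4 = -1241568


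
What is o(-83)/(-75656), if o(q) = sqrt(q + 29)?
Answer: -3*I*sqrt(6)/75656 ≈ -9.713e-5*I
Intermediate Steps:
o(q) = sqrt(29 + q)
o(-83)/(-75656) = sqrt(29 - 83)/(-75656) = sqrt(-54)*(-1/75656) = (3*I*sqrt(6))*(-1/75656) = -3*I*sqrt(6)/75656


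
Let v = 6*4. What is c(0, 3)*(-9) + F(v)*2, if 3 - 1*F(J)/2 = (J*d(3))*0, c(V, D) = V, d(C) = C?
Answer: 12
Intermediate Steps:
v = 24
F(J) = 6 (F(J) = 6 - 2*J*3*0 = 6 - 2*3*J*0 = 6 - 2*0 = 6 + 0 = 6)
c(0, 3)*(-9) + F(v)*2 = 0*(-9) + 6*2 = 0 + 12 = 12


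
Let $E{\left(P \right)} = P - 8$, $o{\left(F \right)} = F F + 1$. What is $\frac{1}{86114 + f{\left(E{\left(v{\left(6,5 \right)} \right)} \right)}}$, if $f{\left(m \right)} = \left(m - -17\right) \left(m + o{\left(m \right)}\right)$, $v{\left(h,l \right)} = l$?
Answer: $\frac{1}{86212} \approx 1.1599 \cdot 10^{-5}$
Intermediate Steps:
$o{\left(F \right)} = 1 + F^{2}$ ($o{\left(F \right)} = F^{2} + 1 = 1 + F^{2}$)
$E{\left(P \right)} = -8 + P$
$f{\left(m \right)} = \left(17 + m\right) \left(1 + m + m^{2}\right)$ ($f{\left(m \right)} = \left(m - -17\right) \left(m + \left(1 + m^{2}\right)\right) = \left(m + 17\right) \left(1 + m + m^{2}\right) = \left(17 + m\right) \left(1 + m + m^{2}\right)$)
$\frac{1}{86114 + f{\left(E{\left(v{\left(6,5 \right)} \right)} \right)}} = \frac{1}{86114 + \left(17 + \left(-8 + 5\right)^{3} + 18 \left(-8 + 5\right) + 18 \left(-8 + 5\right)^{2}\right)} = \frac{1}{86114 + \left(17 + \left(-3\right)^{3} + 18 \left(-3\right) + 18 \left(-3\right)^{2}\right)} = \frac{1}{86114 + \left(17 - 27 - 54 + 18 \cdot 9\right)} = \frac{1}{86114 + \left(17 - 27 - 54 + 162\right)} = \frac{1}{86114 + 98} = \frac{1}{86212}$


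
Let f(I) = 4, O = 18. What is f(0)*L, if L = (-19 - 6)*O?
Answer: -1800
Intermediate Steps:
L = -450 (L = (-19 - 6)*18 = -25*18 = -450)
f(0)*L = 4*(-450) = -1800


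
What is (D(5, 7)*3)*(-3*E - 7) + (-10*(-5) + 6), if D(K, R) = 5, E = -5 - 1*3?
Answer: 311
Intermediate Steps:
E = -8 (E = -5 - 3 = -8)
(D(5, 7)*3)*(-3*E - 7) + (-10*(-5) + 6) = (5*3)*(-3*(-8) - 7) + (-10*(-5) + 6) = 15*(24 - 7) + (50 + 6) = 15*17 + 56 = 255 + 56 = 311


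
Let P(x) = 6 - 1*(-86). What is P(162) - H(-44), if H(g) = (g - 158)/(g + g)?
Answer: 3947/44 ≈ 89.705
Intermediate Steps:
P(x) = 92 (P(x) = 6 + 86 = 92)
H(g) = (-158 + g)/(2*g) (H(g) = (-158 + g)/((2*g)) = (-158 + g)*(1/(2*g)) = (-158 + g)/(2*g))
P(162) - H(-44) = 92 - (-158 - 44)/(2*(-44)) = 92 - (-1)*(-202)/(2*44) = 92 - 1*101/44 = 92 - 101/44 = 3947/44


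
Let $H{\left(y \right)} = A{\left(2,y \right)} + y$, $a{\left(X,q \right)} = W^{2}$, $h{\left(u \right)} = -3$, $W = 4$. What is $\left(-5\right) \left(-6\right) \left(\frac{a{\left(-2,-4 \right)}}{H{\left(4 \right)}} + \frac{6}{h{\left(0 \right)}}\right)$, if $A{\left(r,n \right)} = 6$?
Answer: $-12$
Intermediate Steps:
$a{\left(X,q \right)} = 16$ ($a{\left(X,q \right)} = 4^{2} = 16$)
$H{\left(y \right)} = 6 + y$
$\left(-5\right) \left(-6\right) \left(\frac{a{\left(-2,-4 \right)}}{H{\left(4 \right)}} + \frac{6}{h{\left(0 \right)}}\right) = \left(-5\right) \left(-6\right) \left(\frac{16}{6 + 4} + \frac{6}{-3}\right) = 30 \left(\frac{16}{10} + 6 \left(- \frac{1}{3}\right)\right) = 30 \left(16 \cdot \frac{1}{10} - 2\right) = 30 \left(\frac{8}{5} - 2\right) = 30 \left(- \frac{2}{5}\right) = -12$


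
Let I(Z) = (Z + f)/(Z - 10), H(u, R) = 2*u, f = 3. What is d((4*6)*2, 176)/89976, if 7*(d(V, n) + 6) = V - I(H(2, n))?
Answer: 43/3778992 ≈ 1.1379e-5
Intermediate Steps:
I(Z) = (3 + Z)/(-10 + Z) (I(Z) = (Z + 3)/(Z - 10) = (3 + Z)/(-10 + Z))
d(V, n) = -35/6 + V/7 (d(V, n) = -6 + (V - (3 + 2*2)/(-10 + 2*2))/7 = -6 + (V - (3 + 4)/(-10 + 4))/7 = -6 + (V - 7/(-6))/7 = -6 + (V - (-1)*7/6)/7 = -6 + (V - 1*(-7/6))/7 = -6 + (V + 7/6)/7 = -6 + (7/6 + V)/7 = -6 + (1/6 + V/7) = -35/6 + V/7)
d((4*6)*2, 176)/89976 = (-35/6 + ((4*6)*2)/7)/89976 = (-35/6 + (24*2)/7)*(1/89976) = (-35/6 + (1/7)*48)*(1/89976) = (-35/6 + 48/7)*(1/89976) = (43/42)*(1/89976) = 43/3778992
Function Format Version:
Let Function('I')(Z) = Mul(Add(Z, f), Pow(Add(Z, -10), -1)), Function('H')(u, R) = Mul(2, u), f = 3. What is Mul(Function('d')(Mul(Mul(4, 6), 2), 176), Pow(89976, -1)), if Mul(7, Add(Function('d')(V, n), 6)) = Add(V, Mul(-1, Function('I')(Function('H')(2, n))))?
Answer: Rational(43, 3778992) ≈ 1.1379e-5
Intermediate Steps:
Function('I')(Z) = Mul(Pow(Add(-10, Z), -1), Add(3, Z)) (Function('I')(Z) = Mul(Add(Z, 3), Pow(Add(Z, -10), -1)) = Mul(Add(3, Z), Pow(Add(-10, Z), -1)) = Mul(Pow(Add(-10, Z), -1), Add(3, Z)))
Function('d')(V, n) = Add(Rational(-35, 6), Mul(Rational(1, 7), V)) (Function('d')(V, n) = Add(-6, Mul(Rational(1, 7), Add(V, Mul(-1, Mul(Pow(Add(-10, Mul(2, 2)), -1), Add(3, Mul(2, 2))))))) = Add(-6, Mul(Rational(1, 7), Add(V, Mul(-1, Mul(Pow(Add(-10, 4), -1), Add(3, 4)))))) = Add(-6, Mul(Rational(1, 7), Add(V, Mul(-1, Mul(Pow(-6, -1), 7))))) = Add(-6, Mul(Rational(1, 7), Add(V, Mul(-1, Mul(Rational(-1, 6), 7))))) = Add(-6, Mul(Rational(1, 7), Add(V, Mul(-1, Rational(-7, 6))))) = Add(-6, Mul(Rational(1, 7), Add(V, Rational(7, 6)))) = Add(-6, Mul(Rational(1, 7), Add(Rational(7, 6), V))) = Add(-6, Add(Rational(1, 6), Mul(Rational(1, 7), V))) = Add(Rational(-35, 6), Mul(Rational(1, 7), V)))
Mul(Function('d')(Mul(Mul(4, 6), 2), 176), Pow(89976, -1)) = Mul(Add(Rational(-35, 6), Mul(Rational(1, 7), Mul(Mul(4, 6), 2))), Pow(89976, -1)) = Mul(Add(Rational(-35, 6), Mul(Rational(1, 7), Mul(24, 2))), Rational(1, 89976)) = Mul(Add(Rational(-35, 6), Mul(Rational(1, 7), 48)), Rational(1, 89976)) = Mul(Add(Rational(-35, 6), Rational(48, 7)), Rational(1, 89976)) = Mul(Rational(43, 42), Rational(1, 89976)) = Rational(43, 3778992)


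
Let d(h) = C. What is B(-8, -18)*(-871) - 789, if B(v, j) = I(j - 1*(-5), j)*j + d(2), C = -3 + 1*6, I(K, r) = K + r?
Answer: -489420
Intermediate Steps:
C = 3 (C = -3 + 6 = 3)
d(h) = 3
B(v, j) = 3 + j*(5 + 2*j) (B(v, j) = ((j - 1*(-5)) + j)*j + 3 = ((j + 5) + j)*j + 3 = ((5 + j) + j)*j + 3 = (5 + 2*j)*j + 3 = j*(5 + 2*j) + 3 = 3 + j*(5 + 2*j))
B(-8, -18)*(-871) - 789 = (3 - 18*(5 + 2*(-18)))*(-871) - 789 = (3 - 18*(5 - 36))*(-871) - 789 = (3 - 18*(-31))*(-871) - 789 = (3 + 558)*(-871) - 789 = 561*(-871) - 789 = -488631 - 789 = -489420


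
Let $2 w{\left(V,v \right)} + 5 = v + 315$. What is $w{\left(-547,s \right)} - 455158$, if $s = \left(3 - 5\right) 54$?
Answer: $-455057$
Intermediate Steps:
$s = -108$ ($s = \left(-2\right) 54 = -108$)
$w{\left(V,v \right)} = 155 + \frac{v}{2}$ ($w{\left(V,v \right)} = - \frac{5}{2} + \frac{v + 315}{2} = - \frac{5}{2} + \frac{315 + v}{2} = - \frac{5}{2} + \left(\frac{315}{2} + \frac{v}{2}\right) = 155 + \frac{v}{2}$)
$w{\left(-547,s \right)} - 455158 = \left(155 + \frac{1}{2} \left(-108\right)\right) - 455158 = \left(155 - 54\right) - 455158 = 101 - 455158 = -455057$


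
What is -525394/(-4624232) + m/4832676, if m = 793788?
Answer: 8922009835/32108354892 ≈ 0.27787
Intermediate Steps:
-525394/(-4624232) + m/4832676 = -525394/(-4624232) + 793788/4832676 = -525394*(-1/4624232) + 793788*(1/4832676) = 262697/2312116 + 2281/13887 = 8922009835/32108354892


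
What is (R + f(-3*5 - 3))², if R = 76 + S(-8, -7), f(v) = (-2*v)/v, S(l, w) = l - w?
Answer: 5329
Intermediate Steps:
f(v) = -2
R = 75 (R = 76 + (-8 - 1*(-7)) = 76 + (-8 + 7) = 76 - 1 = 75)
(R + f(-3*5 - 3))² = (75 - 2)² = 73² = 5329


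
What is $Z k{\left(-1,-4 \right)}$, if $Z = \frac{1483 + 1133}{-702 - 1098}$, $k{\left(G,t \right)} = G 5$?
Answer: $\frac{109}{15} \approx 7.2667$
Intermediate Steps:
$k{\left(G,t \right)} = 5 G$
$Z = - \frac{109}{75}$ ($Z = \frac{2616}{-1800} = 2616 \left(- \frac{1}{1800}\right) = - \frac{109}{75} \approx -1.4533$)
$Z k{\left(-1,-4 \right)} = - \frac{109 \cdot 5 \left(-1\right)}{75} = \left(- \frac{109}{75}\right) \left(-5\right) = \frac{109}{15}$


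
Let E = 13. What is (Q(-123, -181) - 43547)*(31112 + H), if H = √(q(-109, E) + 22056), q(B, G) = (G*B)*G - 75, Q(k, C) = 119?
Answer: -1351131936 - 86856*√890 ≈ -1.3537e+9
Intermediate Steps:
q(B, G) = -75 + B*G² (q(B, G) = (B*G)*G - 75 = B*G² - 75 = -75 + B*G²)
H = 2*√890 (H = √((-75 - 109*13²) + 22056) = √((-75 - 109*169) + 22056) = √((-75 - 18421) + 22056) = √(-18496 + 22056) = √3560 = 2*√890 ≈ 59.666)
(Q(-123, -181) - 43547)*(31112 + H) = (119 - 43547)*(31112 + 2*√890) = -43428*(31112 + 2*√890) = -1351131936 - 86856*√890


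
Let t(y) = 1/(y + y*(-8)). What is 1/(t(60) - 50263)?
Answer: -420/21110461 ≈ -1.9895e-5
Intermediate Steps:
t(y) = -1/(7*y) (t(y) = 1/(y - 8*y) = 1/(-7*y) = -1/(7*y))
1/(t(60) - 50263) = 1/(-1/7/60 - 50263) = 1/(-1/7*1/60 - 50263) = 1/(-1/420 - 50263) = 1/(-21110461/420) = -420/21110461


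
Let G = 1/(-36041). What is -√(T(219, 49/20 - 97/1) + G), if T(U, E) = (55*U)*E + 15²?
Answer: -I*√5916109220378603/72082 ≈ -1067.1*I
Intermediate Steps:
T(U, E) = 225 + 55*E*U (T(U, E) = 55*E*U + 225 = 225 + 55*E*U)
G = -1/36041 ≈ -2.7746e-5
-√(T(219, 49/20 - 97/1) + G) = -√((225 + 55*(49/20 - 97/1)*219) - 1/36041) = -√((225 + 55*(49*(1/20) - 97*1)*219) - 1/36041) = -√((225 + 55*(49/20 - 97)*219) - 1/36041) = -√((225 + 55*(-1891/20)*219) - 1/36041) = -√((225 - 4555419/4) - 1/36041) = -√(-4554519/4 - 1/36041) = -√(-164149419283/144164) = -I*√5916109220378603/72082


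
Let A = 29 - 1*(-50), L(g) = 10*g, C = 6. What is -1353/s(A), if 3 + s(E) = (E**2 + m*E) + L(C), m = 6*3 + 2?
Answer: -451/2626 ≈ -0.17174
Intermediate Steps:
A = 79 (A = 29 + 50 = 79)
m = 20 (m = 18 + 2 = 20)
s(E) = 57 + E**2 + 20*E (s(E) = -3 + ((E**2 + 20*E) + 10*6) = -3 + ((E**2 + 20*E) + 60) = -3 + (60 + E**2 + 20*E) = 57 + E**2 + 20*E)
-1353/s(A) = -1353/(57 + 79**2 + 20*79) = -1353/(57 + 6241 + 1580) = -1353/7878 = -1353*1/7878 = -451/2626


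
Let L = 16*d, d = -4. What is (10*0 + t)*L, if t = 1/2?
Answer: -32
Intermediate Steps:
L = -64 (L = 16*(-4) = -64)
t = 1/2 ≈ 0.50000
(10*0 + t)*L = (10*0 + 1/2)*(-64) = (0 + 1/2)*(-64) = (1/2)*(-64) = -32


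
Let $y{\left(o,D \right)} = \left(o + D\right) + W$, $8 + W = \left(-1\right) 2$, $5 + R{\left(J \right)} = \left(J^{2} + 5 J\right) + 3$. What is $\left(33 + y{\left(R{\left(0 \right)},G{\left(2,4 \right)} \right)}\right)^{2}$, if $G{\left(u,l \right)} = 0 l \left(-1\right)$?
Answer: $441$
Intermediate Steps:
$R{\left(J \right)} = -2 + J^{2} + 5 J$ ($R{\left(J \right)} = -5 + \left(\left(J^{2} + 5 J\right) + 3\right) = -5 + \left(3 + J^{2} + 5 J\right) = -2 + J^{2} + 5 J$)
$G{\left(u,l \right)} = 0$ ($G{\left(u,l \right)} = 0 \left(-1\right) = 0$)
$W = -10$ ($W = -8 - 2 = -10$)
$y{\left(o,D \right)} = -10 + D + o$ ($y{\left(o,D \right)} = \left(o + D\right) - 10 = \left(D + o\right) - 10 = -10 + D + o$)
$\left(33 + y{\left(R{\left(0 \right)},G{\left(2,4 \right)} \right)}\right)^{2} = \left(33 + \left(-10 + 0 + \left(-2 + 0^{2} + 5 \cdot 0\right)\right)\right)^{2} = \left(33 + \left(-10 + 0 + \left(-2 + 0 + 0\right)\right)\right)^{2} = \left(33 - 12\right)^{2} = 21^{2} = 441$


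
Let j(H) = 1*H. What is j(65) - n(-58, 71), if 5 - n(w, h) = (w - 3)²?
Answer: 3781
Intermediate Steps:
j(H) = H
n(w, h) = 5 - (-3 + w)² (n(w, h) = 5 - (w - 3)² = 5 - (-3 + w)²)
j(65) - n(-58, 71) = 65 - (5 - (-3 - 58)²) = 65 - (5 - 1*(-61)²) = 65 - (5 - 1*3721) = 65 - (5 - 3721) = 65 - 1*(-3716) = 65 + 3716 = 3781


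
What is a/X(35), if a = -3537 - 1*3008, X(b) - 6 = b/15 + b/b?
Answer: -2805/4 ≈ -701.25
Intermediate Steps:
X(b) = 7 + b/15 (X(b) = 6 + (b/15 + b/b) = 6 + (b*(1/15) + 1) = 6 + (b/15 + 1) = 6 + (1 + b/15) = 7 + b/15)
a = -6545 (a = -3537 - 3008 = -6545)
a/X(35) = -6545/(7 + (1/15)*35) = -6545/(7 + 7/3) = -6545/28/3 = -6545*3/28 = -2805/4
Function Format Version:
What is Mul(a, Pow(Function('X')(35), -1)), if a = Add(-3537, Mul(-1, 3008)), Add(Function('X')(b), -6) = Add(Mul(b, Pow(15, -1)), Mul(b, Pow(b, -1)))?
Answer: Rational(-2805, 4) ≈ -701.25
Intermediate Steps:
Function('X')(b) = Add(7, Mul(Rational(1, 15), b)) (Function('X')(b) = Add(6, Add(Mul(b, Pow(15, -1)), Mul(b, Pow(b, -1)))) = Add(6, Add(Mul(b, Rational(1, 15)), 1)) = Add(6, Add(Mul(Rational(1, 15), b), 1)) = Add(6, Add(1, Mul(Rational(1, 15), b))) = Add(7, Mul(Rational(1, 15), b)))
a = -6545 (a = Add(-3537, -3008) = -6545)
Mul(a, Pow(Function('X')(35), -1)) = Mul(-6545, Pow(Add(7, Mul(Rational(1, 15), 35)), -1)) = Mul(-6545, Pow(Add(7, Rational(7, 3)), -1)) = Mul(-6545, Pow(Rational(28, 3), -1)) = Mul(-6545, Rational(3, 28)) = Rational(-2805, 4)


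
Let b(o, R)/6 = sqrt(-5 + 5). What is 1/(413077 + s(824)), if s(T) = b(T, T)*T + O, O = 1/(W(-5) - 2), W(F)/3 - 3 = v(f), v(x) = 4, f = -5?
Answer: 19/7848464 ≈ 2.4209e-6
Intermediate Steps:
W(F) = 21 (W(F) = 9 + 3*4 = 9 + 12 = 21)
b(o, R) = 0 (b(o, R) = 6*sqrt(-5 + 5) = 6*sqrt(0) = 6*0 = 0)
O = 1/19 (O = 1/(21 - 2) = 1/19 ≈ 0.052632)
s(T) = 1/19 (s(T) = 0*T + 1/19 = 0 + 1/19 = 1/19)
1/(413077 + s(824)) = 1/(413077 + 1/19) = 1/(7848464/19) = 19/7848464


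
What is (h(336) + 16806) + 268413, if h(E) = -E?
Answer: 284883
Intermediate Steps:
(h(336) + 16806) + 268413 = (-1*336 + 16806) + 268413 = (-336 + 16806) + 268413 = 16470 + 268413 = 284883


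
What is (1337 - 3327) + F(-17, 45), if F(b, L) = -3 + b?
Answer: -2010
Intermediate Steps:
(1337 - 3327) + F(-17, 45) = (1337 - 3327) + (-3 - 17) = -1990 - 20 = -2010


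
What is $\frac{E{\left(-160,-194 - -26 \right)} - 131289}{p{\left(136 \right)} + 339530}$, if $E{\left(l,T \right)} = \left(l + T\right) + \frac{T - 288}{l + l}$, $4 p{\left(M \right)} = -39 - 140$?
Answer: $- \frac{404971}{1044570} \approx -0.38769$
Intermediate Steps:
$p{\left(M \right)} = - \frac{179}{4}$ ($p{\left(M \right)} = \frac{-39 - 140}{4} = \frac{1}{4} \left(-179\right) = - \frac{179}{4}$)
$E{\left(l,T \right)} = T + l + \frac{-288 + T}{2 l}$ ($E{\left(l,T \right)} = \left(T + l\right) + \frac{-288 + T}{2 l} = T + l + \frac{-288 + T}{2 l}$)
$\frac{E{\left(-160,-194 - -26 \right)} - 131289}{p{\left(136 \right)} + 339530} = \frac{\frac{-144 + \frac{-194 - -26}{2} - 160 \left(\left(-194 - -26\right) - 160\right)}{-160} - 131289}{- \frac{179}{4} + 339530} = \frac{- \frac{-144 + \frac{-194 + 26}{2} - 160 \left(\left(-194 + 26\right) - 160\right)}{160} - 131289}{\frac{1357941}{4}} = \left(- \frac{-144 + \frac{1}{2} \left(-168\right) - 160 \left(-168 - 160\right)}{160} - 131289\right) \frac{4}{1357941} = \left(- \frac{-144 - 84 - -52480}{160} - 131289\right) \frac{4}{1357941} = \left(- \frac{-144 - 84 + 52480}{160} - 131289\right) \frac{4}{1357941} = \left(\left(- \frac{1}{160}\right) 52252 - 131289\right) \frac{4}{1357941} = \left(- \frac{13063}{40} - 131289\right) \frac{4}{1357941} = \left(- \frac{5264623}{40}\right) \frac{4}{1357941} = - \frac{404971}{1044570}$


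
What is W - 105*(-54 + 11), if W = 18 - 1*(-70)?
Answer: 4603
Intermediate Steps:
W = 88 (W = 18 + 70 = 88)
W - 105*(-54 + 11) = 88 - 105*(-54 + 11) = 88 - 105*(-43) = 88 + 4515 = 4603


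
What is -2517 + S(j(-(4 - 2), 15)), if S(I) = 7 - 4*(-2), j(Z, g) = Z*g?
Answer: -2502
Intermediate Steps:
S(I) = 15 (S(I) = 7 + 8 = 15)
-2517 + S(j(-(4 - 2), 15)) = -2517 + 15 = -2502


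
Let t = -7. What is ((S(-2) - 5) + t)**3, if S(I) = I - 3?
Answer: -4913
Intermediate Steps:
S(I) = -3 + I
((S(-2) - 5) + t)**3 = (((-3 - 2) - 5) - 7)**3 = ((-5 - 5) - 7)**3 = (-10 - 7)**3 = (-17)**3 = -4913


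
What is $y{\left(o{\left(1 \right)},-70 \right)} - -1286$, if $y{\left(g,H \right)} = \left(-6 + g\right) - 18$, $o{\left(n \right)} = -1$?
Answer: $1261$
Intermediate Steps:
$y{\left(g,H \right)} = -24 + g$ ($y{\left(g,H \right)} = \left(-6 + g\right) - 18 = -24 + g$)
$y{\left(o{\left(1 \right)},-70 \right)} - -1286 = \left(-24 - 1\right) - -1286 = -25 + 1286 = 1261$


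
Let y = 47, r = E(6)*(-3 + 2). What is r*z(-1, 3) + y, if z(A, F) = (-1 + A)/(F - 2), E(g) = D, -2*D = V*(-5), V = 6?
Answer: 77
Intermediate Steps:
D = 15 (D = -3*(-5) = -1/2*(-30) = 15)
E(g) = 15
z(A, F) = (-1 + A)/(-2 + F)
r = -15 (r = 15*(-3 + 2) = 15*(-1) = -15)
r*z(-1, 3) + y = -15*(-1 - 1)/(-2 + 3) + 47 = -15*(-2)/1 + 47 = -15*(-2) + 47 = 30 + 47 = 77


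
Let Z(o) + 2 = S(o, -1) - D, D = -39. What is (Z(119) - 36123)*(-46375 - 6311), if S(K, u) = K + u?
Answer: 1895010048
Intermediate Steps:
Z(o) = 36 + o (Z(o) = -2 + ((o - 1) - 1*(-39)) = -2 + ((-1 + o) + 39) = -2 + (38 + o) = 36 + o)
(Z(119) - 36123)*(-46375 - 6311) = ((36 + 119) - 36123)*(-46375 - 6311) = (155 - 36123)*(-52686) = -35968*(-52686) = 1895010048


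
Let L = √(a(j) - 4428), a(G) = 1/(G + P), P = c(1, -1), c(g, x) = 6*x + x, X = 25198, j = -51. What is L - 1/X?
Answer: -1/25198 + 5*I*√595834/58 ≈ -3.9686e-5 + 66.543*I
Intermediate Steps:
c(g, x) = 7*x
P = -7 (P = 7*(-1) = -7)
a(G) = 1/(-7 + G) (a(G) = 1/(G - 7) = 1/(-7 + G))
L = 5*I*√595834/58 (L = √(1/(-7 - 51) - 4428) = √(1/(-58) - 4428) = √(-1/58 - 4428) = √(-256825/58) = 5*I*√595834/58 ≈ 66.543*I)
L - 1/X = 5*I*√595834/58 - 1/25198 = -1/25198 + 5*I*√595834/58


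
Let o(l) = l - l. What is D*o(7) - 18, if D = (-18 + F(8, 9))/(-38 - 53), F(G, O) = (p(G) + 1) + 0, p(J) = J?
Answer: -18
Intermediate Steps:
o(l) = 0
F(G, O) = 1 + G (F(G, O) = (G + 1) + 0 = (1 + G) + 0 = 1 + G)
D = 9/91 (D = (-18 + (1 + 8))/(-38 - 53) = (-18 + 9)/(-91) = -9*(-1/91) = 9/91 ≈ 0.098901)
D*o(7) - 18 = (9/91)*0 - 18 = 0 - 18 = -18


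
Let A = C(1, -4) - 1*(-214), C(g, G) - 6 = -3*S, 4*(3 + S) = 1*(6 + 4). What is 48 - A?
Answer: -347/2 ≈ -173.50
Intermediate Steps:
S = -½ (S = -3 + (1*(6 + 4))/4 = -3 + (1*10)/4 = -3 + (¼)*10 = -3 + 5/2 = -½ ≈ -0.50000)
C(g, G) = 15/2 (C(g, G) = 6 - 3*(-½) = 6 + 3/2 = 15/2)
A = 443/2 (A = 15/2 - 1*(-214) = 15/2 + 214 = 443/2 ≈ 221.50)
48 - A = 48 - 1*443/2 = 48 - 443/2 = -347/2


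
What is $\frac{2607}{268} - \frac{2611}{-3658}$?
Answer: $\frac{5118077}{490172} \approx 10.441$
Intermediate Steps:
$\frac{2607}{268} - \frac{2611}{-3658} = 2607 \cdot \frac{1}{268} - - \frac{2611}{3658} = \frac{2607}{268} + \frac{2611}{3658} = \frac{5118077}{490172}$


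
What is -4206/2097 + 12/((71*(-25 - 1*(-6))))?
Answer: -1899686/942951 ≈ -2.0146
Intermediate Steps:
-4206/2097 + 12/((71*(-25 - 1*(-6)))) = -4206*1/2097 + 12/((71*(-25 + 6))) = -1402/699 + 12/((71*(-19))) = -1402/699 + 12/(-1349) = -1402/699 + 12*(-1/1349) = -1402/699 - 12/1349 = -1899686/942951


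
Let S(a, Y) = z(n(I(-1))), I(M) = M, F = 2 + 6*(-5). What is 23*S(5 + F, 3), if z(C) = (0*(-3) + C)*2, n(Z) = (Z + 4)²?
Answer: 414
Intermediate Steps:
F = -28 (F = 2 - 30 = -28)
n(Z) = (4 + Z)²
z(C) = 2*C (z(C) = (0 + C)*2 = C*2 = 2*C)
S(a, Y) = 18 (S(a, Y) = 2*(4 - 1)² = 2*3² = 2*9 = 18)
23*S(5 + F, 3) = 23*18 = 414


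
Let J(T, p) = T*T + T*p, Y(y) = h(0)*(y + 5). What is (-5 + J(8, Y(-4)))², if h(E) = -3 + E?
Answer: 1225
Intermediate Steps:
Y(y) = -15 - 3*y (Y(y) = (-3 + 0)*(y + 5) = -3*(5 + y) = -15 - 3*y)
J(T, p) = T² + T*p
(-5 + J(8, Y(-4)))² = (-5 + 8*(8 + (-15 - 3*(-4))))² = (-5 + 8*(8 + (-15 + 12)))² = (-5 + 8*(8 - 3))² = (-5 + 8*5)² = (-5 + 40)² = 35² = 1225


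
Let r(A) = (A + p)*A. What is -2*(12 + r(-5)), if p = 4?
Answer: -34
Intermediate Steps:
r(A) = A*(4 + A) (r(A) = (A + 4)*A = (4 + A)*A = A*(4 + A))
-2*(12 + r(-5)) = -2*(12 - 5*(4 - 5)) = -2*(12 - 5*(-1)) = -2*(12 + 5) = -2*17 = -34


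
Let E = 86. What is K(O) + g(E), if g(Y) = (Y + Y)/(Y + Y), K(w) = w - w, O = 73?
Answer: 1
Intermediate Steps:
K(w) = 0
g(Y) = 1 (g(Y) = (2*Y)/((2*Y)) = (2*Y)*(1/(2*Y)) = 1)
K(O) + g(E) = 0 + 1 = 1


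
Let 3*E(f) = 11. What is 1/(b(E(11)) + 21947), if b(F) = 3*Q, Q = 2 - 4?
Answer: 1/21941 ≈ 4.5577e-5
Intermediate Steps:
Q = -2
E(f) = 11/3 (E(f) = (⅓)*11 = 11/3)
b(F) = -6 (b(F) = 3*(-2) = -6)
1/(b(E(11)) + 21947) = 1/(-6 + 21947) = 1/21941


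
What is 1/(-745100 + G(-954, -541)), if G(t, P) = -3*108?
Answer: -1/745424 ≈ -1.3415e-6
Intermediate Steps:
G(t, P) = -324
1/(-745100 + G(-954, -541)) = 1/(-745100 - 324) = 1/(-745424) = -1/745424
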